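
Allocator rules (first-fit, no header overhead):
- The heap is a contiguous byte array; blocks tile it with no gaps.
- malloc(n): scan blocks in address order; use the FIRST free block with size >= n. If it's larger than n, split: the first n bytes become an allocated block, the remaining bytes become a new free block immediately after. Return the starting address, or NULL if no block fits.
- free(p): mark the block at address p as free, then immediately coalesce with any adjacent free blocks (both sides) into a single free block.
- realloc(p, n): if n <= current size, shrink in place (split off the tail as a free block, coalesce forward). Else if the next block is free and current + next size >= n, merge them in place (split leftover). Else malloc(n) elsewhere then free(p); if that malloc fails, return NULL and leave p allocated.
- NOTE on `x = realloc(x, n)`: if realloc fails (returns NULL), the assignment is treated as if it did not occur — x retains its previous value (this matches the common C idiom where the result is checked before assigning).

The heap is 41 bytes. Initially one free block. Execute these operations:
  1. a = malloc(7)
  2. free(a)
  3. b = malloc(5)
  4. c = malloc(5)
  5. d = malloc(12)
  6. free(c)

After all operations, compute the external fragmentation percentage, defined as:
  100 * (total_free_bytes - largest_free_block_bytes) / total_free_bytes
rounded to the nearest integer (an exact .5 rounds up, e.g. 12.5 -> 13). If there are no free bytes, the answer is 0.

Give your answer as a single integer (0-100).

Answer: 21

Derivation:
Op 1: a = malloc(7) -> a = 0; heap: [0-6 ALLOC][7-40 FREE]
Op 2: free(a) -> (freed a); heap: [0-40 FREE]
Op 3: b = malloc(5) -> b = 0; heap: [0-4 ALLOC][5-40 FREE]
Op 4: c = malloc(5) -> c = 5; heap: [0-4 ALLOC][5-9 ALLOC][10-40 FREE]
Op 5: d = malloc(12) -> d = 10; heap: [0-4 ALLOC][5-9 ALLOC][10-21 ALLOC][22-40 FREE]
Op 6: free(c) -> (freed c); heap: [0-4 ALLOC][5-9 FREE][10-21 ALLOC][22-40 FREE]
Free blocks: [5 19] total_free=24 largest=19 -> 100*(24-19)/24 = 500/24 ≈ 20.833 -> rounds to 21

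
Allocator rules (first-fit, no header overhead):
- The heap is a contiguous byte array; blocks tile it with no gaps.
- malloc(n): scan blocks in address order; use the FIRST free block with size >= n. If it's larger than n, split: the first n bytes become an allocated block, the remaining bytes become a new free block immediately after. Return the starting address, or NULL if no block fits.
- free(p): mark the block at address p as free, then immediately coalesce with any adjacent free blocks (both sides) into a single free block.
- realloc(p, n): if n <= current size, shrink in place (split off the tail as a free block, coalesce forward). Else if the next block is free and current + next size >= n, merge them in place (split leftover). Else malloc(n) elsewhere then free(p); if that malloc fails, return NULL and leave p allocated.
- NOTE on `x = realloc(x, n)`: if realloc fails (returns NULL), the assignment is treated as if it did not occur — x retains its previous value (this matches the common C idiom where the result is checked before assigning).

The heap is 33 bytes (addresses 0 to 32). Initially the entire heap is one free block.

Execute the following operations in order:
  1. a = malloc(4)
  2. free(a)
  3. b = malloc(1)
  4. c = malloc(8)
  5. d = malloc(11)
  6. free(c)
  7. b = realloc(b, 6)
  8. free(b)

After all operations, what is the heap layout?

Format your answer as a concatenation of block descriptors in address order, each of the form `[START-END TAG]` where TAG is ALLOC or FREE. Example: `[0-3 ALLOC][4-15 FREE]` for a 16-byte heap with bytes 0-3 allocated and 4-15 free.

Answer: [0-8 FREE][9-19 ALLOC][20-32 FREE]

Derivation:
Op 1: a = malloc(4) -> a = 0; heap: [0-3 ALLOC][4-32 FREE]
Op 2: free(a) -> (freed a); heap: [0-32 FREE]
Op 3: b = malloc(1) -> b = 0; heap: [0-0 ALLOC][1-32 FREE]
Op 4: c = malloc(8) -> c = 1; heap: [0-0 ALLOC][1-8 ALLOC][9-32 FREE]
Op 5: d = malloc(11) -> d = 9; heap: [0-0 ALLOC][1-8 ALLOC][9-19 ALLOC][20-32 FREE]
Op 6: free(c) -> (freed c); heap: [0-0 ALLOC][1-8 FREE][9-19 ALLOC][20-32 FREE]
Op 7: b = realloc(b, 6) -> b = 0; heap: [0-5 ALLOC][6-8 FREE][9-19 ALLOC][20-32 FREE]
Op 8: free(b) -> (freed b); heap: [0-8 FREE][9-19 ALLOC][20-32 FREE]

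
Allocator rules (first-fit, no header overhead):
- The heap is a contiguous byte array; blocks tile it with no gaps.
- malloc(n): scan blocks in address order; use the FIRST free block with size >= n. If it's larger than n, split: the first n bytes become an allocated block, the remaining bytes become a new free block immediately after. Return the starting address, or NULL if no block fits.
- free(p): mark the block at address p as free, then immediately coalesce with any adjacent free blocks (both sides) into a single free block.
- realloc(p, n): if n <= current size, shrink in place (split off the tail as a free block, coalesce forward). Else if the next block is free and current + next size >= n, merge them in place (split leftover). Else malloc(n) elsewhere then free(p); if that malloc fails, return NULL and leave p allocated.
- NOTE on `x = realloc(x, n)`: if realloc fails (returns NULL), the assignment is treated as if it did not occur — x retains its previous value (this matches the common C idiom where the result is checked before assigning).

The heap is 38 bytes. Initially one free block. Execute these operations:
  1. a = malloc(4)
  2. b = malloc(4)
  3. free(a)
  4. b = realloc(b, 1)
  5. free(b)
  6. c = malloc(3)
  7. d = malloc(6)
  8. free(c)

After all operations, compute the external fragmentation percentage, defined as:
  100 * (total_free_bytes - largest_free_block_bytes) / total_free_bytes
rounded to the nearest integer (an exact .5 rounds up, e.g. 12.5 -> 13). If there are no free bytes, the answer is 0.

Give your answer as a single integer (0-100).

Answer: 9

Derivation:
Op 1: a = malloc(4) -> a = 0; heap: [0-3 ALLOC][4-37 FREE]
Op 2: b = malloc(4) -> b = 4; heap: [0-3 ALLOC][4-7 ALLOC][8-37 FREE]
Op 3: free(a) -> (freed a); heap: [0-3 FREE][4-7 ALLOC][8-37 FREE]
Op 4: b = realloc(b, 1) -> b = 4; heap: [0-3 FREE][4-4 ALLOC][5-37 FREE]
Op 5: free(b) -> (freed b); heap: [0-37 FREE]
Op 6: c = malloc(3) -> c = 0; heap: [0-2 ALLOC][3-37 FREE]
Op 7: d = malloc(6) -> d = 3; heap: [0-2 ALLOC][3-8 ALLOC][9-37 FREE]
Op 8: free(c) -> (freed c); heap: [0-2 FREE][3-8 ALLOC][9-37 FREE]
Free blocks: [3 29] total_free=32 largest=29 -> 100*(32-29)/32 = 300/32 = 9.375 -> rounds to 9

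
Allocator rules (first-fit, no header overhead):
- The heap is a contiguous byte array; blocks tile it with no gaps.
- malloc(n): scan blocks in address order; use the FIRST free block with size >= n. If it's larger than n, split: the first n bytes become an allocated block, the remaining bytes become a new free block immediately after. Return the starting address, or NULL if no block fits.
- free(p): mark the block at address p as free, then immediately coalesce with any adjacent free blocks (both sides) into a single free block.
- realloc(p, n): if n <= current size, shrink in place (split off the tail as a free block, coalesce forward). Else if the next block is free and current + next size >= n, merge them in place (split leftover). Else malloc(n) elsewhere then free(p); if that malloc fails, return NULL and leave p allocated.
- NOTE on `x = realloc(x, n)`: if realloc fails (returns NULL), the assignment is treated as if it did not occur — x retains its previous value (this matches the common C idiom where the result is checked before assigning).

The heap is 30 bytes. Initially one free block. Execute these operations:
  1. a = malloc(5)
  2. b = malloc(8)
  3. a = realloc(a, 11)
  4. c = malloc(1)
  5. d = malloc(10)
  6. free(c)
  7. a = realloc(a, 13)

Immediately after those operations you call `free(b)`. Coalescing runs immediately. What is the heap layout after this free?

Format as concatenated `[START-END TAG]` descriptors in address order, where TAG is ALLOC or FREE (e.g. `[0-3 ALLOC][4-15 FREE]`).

Answer: [0-12 FREE][13-25 ALLOC][26-29 FREE]

Derivation:
Op 1: a = malloc(5) -> a = 0; heap: [0-4 ALLOC][5-29 FREE]
Op 2: b = malloc(8) -> b = 5; heap: [0-4 ALLOC][5-12 ALLOC][13-29 FREE]
Op 3: a = realloc(a, 11) -> a = 13; heap: [0-4 FREE][5-12 ALLOC][13-23 ALLOC][24-29 FREE]
Op 4: c = malloc(1) -> c = 0; heap: [0-0 ALLOC][1-4 FREE][5-12 ALLOC][13-23 ALLOC][24-29 FREE]
Op 5: d = malloc(10) -> d = NULL; heap: [0-0 ALLOC][1-4 FREE][5-12 ALLOC][13-23 ALLOC][24-29 FREE]
Op 6: free(c) -> (freed c); heap: [0-4 FREE][5-12 ALLOC][13-23 ALLOC][24-29 FREE]
Op 7: a = realloc(a, 13) -> a = 13; heap: [0-4 FREE][5-12 ALLOC][13-25 ALLOC][26-29 FREE]
free(b): b = 5 -> block [5-12 ALLOC]; mark free, coalesce with adjacent free neighbors -> [0-12 FREE][13-25 ALLOC][26-29 FREE]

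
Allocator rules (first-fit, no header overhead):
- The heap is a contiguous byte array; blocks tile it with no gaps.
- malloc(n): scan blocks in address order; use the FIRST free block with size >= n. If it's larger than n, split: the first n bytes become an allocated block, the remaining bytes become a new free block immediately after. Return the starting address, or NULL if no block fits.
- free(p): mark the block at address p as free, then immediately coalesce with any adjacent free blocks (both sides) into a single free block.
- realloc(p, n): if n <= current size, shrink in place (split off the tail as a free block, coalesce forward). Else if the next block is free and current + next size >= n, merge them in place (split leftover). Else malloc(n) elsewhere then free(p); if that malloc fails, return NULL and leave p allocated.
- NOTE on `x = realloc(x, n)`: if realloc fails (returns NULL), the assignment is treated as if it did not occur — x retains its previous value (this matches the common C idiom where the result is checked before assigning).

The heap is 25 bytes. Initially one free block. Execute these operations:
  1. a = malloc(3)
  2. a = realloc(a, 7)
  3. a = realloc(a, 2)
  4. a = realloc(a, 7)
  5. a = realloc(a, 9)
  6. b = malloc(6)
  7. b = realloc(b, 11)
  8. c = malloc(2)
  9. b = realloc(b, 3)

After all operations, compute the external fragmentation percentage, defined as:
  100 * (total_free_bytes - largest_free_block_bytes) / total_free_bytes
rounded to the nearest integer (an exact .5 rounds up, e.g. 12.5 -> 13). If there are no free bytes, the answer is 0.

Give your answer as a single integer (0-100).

Answer: 27

Derivation:
Op 1: a = malloc(3) -> a = 0; heap: [0-2 ALLOC][3-24 FREE]
Op 2: a = realloc(a, 7) -> a = 0; heap: [0-6 ALLOC][7-24 FREE]
Op 3: a = realloc(a, 2) -> a = 0; heap: [0-1 ALLOC][2-24 FREE]
Op 4: a = realloc(a, 7) -> a = 0; heap: [0-6 ALLOC][7-24 FREE]
Op 5: a = realloc(a, 9) -> a = 0; heap: [0-8 ALLOC][9-24 FREE]
Op 6: b = malloc(6) -> b = 9; heap: [0-8 ALLOC][9-14 ALLOC][15-24 FREE]
Op 7: b = realloc(b, 11) -> b = 9; heap: [0-8 ALLOC][9-19 ALLOC][20-24 FREE]
Op 8: c = malloc(2) -> c = 20; heap: [0-8 ALLOC][9-19 ALLOC][20-21 ALLOC][22-24 FREE]
Op 9: b = realloc(b, 3) -> b = 9; heap: [0-8 ALLOC][9-11 ALLOC][12-19 FREE][20-21 ALLOC][22-24 FREE]
Free blocks: [8 3] total_free=11 largest=8 -> 100*(11-8)/11 = 300/11 ≈ 27.273 -> rounds to 27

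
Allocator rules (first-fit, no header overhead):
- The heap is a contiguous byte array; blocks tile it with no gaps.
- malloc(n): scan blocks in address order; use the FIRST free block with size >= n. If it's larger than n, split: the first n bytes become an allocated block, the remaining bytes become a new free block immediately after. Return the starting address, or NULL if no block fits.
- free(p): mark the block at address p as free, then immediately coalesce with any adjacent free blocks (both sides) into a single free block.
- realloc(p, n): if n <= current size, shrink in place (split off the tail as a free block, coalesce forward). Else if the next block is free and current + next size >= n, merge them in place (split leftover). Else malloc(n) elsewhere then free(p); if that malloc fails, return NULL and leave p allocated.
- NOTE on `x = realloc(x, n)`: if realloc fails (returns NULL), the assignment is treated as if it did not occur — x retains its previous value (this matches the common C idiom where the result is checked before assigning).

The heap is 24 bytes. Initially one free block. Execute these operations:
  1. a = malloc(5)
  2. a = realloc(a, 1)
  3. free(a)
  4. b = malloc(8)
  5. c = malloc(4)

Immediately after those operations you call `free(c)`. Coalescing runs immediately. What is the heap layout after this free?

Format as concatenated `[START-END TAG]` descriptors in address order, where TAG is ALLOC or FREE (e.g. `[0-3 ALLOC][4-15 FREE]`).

Answer: [0-7 ALLOC][8-23 FREE]

Derivation:
Op 1: a = malloc(5) -> a = 0; heap: [0-4 ALLOC][5-23 FREE]
Op 2: a = realloc(a, 1) -> a = 0; heap: [0-0 ALLOC][1-23 FREE]
Op 3: free(a) -> (freed a); heap: [0-23 FREE]
Op 4: b = malloc(8) -> b = 0; heap: [0-7 ALLOC][8-23 FREE]
Op 5: c = malloc(4) -> c = 8; heap: [0-7 ALLOC][8-11 ALLOC][12-23 FREE]
free(c): c = 8 -> block [8-11 ALLOC]; mark free, coalesce with adjacent free neighbors -> [0-7 ALLOC][8-23 FREE]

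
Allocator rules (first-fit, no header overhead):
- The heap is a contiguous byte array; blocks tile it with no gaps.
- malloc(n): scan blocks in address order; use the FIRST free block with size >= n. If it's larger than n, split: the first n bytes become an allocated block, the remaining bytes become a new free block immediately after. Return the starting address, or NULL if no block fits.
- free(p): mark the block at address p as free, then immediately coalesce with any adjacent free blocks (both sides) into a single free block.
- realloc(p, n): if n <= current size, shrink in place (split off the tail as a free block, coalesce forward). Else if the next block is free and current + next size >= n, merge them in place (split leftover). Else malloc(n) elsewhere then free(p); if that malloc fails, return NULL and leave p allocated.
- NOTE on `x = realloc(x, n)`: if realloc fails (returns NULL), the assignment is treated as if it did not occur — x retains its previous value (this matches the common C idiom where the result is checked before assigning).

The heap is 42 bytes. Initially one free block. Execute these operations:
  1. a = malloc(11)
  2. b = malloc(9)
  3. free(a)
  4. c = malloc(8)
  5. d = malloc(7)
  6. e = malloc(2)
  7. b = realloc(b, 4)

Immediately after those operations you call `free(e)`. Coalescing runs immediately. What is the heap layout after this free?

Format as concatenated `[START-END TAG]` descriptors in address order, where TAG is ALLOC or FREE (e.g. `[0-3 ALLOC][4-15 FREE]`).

Op 1: a = malloc(11) -> a = 0; heap: [0-10 ALLOC][11-41 FREE]
Op 2: b = malloc(9) -> b = 11; heap: [0-10 ALLOC][11-19 ALLOC][20-41 FREE]
Op 3: free(a) -> (freed a); heap: [0-10 FREE][11-19 ALLOC][20-41 FREE]
Op 4: c = malloc(8) -> c = 0; heap: [0-7 ALLOC][8-10 FREE][11-19 ALLOC][20-41 FREE]
Op 5: d = malloc(7) -> d = 20; heap: [0-7 ALLOC][8-10 FREE][11-19 ALLOC][20-26 ALLOC][27-41 FREE]
Op 6: e = malloc(2) -> e = 8; heap: [0-7 ALLOC][8-9 ALLOC][10-10 FREE][11-19 ALLOC][20-26 ALLOC][27-41 FREE]
Op 7: b = realloc(b, 4) -> b = 11; heap: [0-7 ALLOC][8-9 ALLOC][10-10 FREE][11-14 ALLOC][15-19 FREE][20-26 ALLOC][27-41 FREE]
free(e): e = 8 -> block [8-9 ALLOC]; mark free, coalesce with adjacent free neighbors -> [0-7 ALLOC][8-10 FREE][11-14 ALLOC][15-19 FREE][20-26 ALLOC][27-41 FREE]

Answer: [0-7 ALLOC][8-10 FREE][11-14 ALLOC][15-19 FREE][20-26 ALLOC][27-41 FREE]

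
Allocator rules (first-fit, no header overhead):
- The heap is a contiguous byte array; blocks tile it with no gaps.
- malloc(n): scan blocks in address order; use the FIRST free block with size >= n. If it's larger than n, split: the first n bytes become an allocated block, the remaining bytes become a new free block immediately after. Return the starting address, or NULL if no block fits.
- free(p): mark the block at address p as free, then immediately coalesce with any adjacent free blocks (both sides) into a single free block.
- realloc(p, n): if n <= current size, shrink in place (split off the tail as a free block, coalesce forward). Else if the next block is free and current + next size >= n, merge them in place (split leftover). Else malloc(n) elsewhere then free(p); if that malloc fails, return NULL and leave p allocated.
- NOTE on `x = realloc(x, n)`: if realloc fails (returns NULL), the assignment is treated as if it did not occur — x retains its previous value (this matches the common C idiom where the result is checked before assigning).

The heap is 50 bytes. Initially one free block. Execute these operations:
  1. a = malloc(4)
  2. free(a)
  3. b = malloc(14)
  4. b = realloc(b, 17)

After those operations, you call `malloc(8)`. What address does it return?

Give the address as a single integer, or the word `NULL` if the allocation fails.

Op 1: a = malloc(4) -> a = 0; heap: [0-3 ALLOC][4-49 FREE]
Op 2: free(a) -> (freed a); heap: [0-49 FREE]
Op 3: b = malloc(14) -> b = 0; heap: [0-13 ALLOC][14-49 FREE]
Op 4: b = realloc(b, 17) -> b = 0; heap: [0-16 ALLOC][17-49 FREE]
malloc(8): first-fit scan over [0-16 ALLOC][17-49 FREE] -> 17

Answer: 17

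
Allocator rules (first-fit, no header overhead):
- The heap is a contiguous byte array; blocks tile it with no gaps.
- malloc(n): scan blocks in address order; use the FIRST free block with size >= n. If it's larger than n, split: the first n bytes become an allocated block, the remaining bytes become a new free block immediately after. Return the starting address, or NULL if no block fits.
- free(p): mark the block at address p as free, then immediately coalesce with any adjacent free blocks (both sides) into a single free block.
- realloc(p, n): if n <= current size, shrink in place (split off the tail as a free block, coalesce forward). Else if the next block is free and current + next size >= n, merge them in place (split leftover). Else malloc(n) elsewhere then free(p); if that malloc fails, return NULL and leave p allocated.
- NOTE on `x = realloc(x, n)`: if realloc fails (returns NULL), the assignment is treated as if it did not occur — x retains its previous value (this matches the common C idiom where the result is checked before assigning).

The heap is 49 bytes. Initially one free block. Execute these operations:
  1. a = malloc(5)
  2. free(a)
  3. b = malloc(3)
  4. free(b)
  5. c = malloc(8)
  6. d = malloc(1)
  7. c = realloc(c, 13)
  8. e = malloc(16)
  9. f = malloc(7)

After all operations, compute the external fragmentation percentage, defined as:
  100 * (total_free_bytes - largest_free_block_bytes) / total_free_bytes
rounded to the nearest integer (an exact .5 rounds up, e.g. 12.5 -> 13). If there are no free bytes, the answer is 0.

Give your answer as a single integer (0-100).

Op 1: a = malloc(5) -> a = 0; heap: [0-4 ALLOC][5-48 FREE]
Op 2: free(a) -> (freed a); heap: [0-48 FREE]
Op 3: b = malloc(3) -> b = 0; heap: [0-2 ALLOC][3-48 FREE]
Op 4: free(b) -> (freed b); heap: [0-48 FREE]
Op 5: c = malloc(8) -> c = 0; heap: [0-7 ALLOC][8-48 FREE]
Op 6: d = malloc(1) -> d = 8; heap: [0-7 ALLOC][8-8 ALLOC][9-48 FREE]
Op 7: c = realloc(c, 13) -> c = 9; heap: [0-7 FREE][8-8 ALLOC][9-21 ALLOC][22-48 FREE]
Op 8: e = malloc(16) -> e = 22; heap: [0-7 FREE][8-8 ALLOC][9-21 ALLOC][22-37 ALLOC][38-48 FREE]
Op 9: f = malloc(7) -> f = 0; heap: [0-6 ALLOC][7-7 FREE][8-8 ALLOC][9-21 ALLOC][22-37 ALLOC][38-48 FREE]
Free blocks: [1 11] total_free=12 largest=11 -> 100*(12-11)/12 = 100/12 ≈ 8.333 -> rounds to 8

Answer: 8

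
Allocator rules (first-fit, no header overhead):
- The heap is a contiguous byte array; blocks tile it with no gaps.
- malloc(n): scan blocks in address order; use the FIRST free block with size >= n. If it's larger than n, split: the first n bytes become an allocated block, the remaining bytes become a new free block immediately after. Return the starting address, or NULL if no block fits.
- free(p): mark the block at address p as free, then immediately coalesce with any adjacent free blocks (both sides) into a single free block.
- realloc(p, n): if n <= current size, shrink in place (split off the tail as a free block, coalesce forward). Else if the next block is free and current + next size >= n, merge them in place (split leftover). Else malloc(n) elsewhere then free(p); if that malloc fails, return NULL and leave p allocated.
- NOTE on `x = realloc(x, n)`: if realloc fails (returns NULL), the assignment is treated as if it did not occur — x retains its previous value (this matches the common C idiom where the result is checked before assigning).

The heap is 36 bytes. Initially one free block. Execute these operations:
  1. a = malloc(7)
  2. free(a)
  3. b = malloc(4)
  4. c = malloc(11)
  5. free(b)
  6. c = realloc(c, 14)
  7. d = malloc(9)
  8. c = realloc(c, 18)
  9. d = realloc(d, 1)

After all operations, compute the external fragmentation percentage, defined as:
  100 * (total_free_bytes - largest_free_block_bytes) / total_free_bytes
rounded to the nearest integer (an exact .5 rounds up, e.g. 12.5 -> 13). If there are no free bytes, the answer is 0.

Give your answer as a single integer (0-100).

Answer: 19

Derivation:
Op 1: a = malloc(7) -> a = 0; heap: [0-6 ALLOC][7-35 FREE]
Op 2: free(a) -> (freed a); heap: [0-35 FREE]
Op 3: b = malloc(4) -> b = 0; heap: [0-3 ALLOC][4-35 FREE]
Op 4: c = malloc(11) -> c = 4; heap: [0-3 ALLOC][4-14 ALLOC][15-35 FREE]
Op 5: free(b) -> (freed b); heap: [0-3 FREE][4-14 ALLOC][15-35 FREE]
Op 6: c = realloc(c, 14) -> c = 4; heap: [0-3 FREE][4-17 ALLOC][18-35 FREE]
Op 7: d = malloc(9) -> d = 18; heap: [0-3 FREE][4-17 ALLOC][18-26 ALLOC][27-35 FREE]
Op 8: c = realloc(c, 18) -> NULL (c unchanged); heap: [0-3 FREE][4-17 ALLOC][18-26 ALLOC][27-35 FREE]
Op 9: d = realloc(d, 1) -> d = 18; heap: [0-3 FREE][4-17 ALLOC][18-18 ALLOC][19-35 FREE]
Free blocks: [4 17] total_free=21 largest=17 -> 100*(21-17)/21 = 400/21 ≈ 19.048 -> rounds to 19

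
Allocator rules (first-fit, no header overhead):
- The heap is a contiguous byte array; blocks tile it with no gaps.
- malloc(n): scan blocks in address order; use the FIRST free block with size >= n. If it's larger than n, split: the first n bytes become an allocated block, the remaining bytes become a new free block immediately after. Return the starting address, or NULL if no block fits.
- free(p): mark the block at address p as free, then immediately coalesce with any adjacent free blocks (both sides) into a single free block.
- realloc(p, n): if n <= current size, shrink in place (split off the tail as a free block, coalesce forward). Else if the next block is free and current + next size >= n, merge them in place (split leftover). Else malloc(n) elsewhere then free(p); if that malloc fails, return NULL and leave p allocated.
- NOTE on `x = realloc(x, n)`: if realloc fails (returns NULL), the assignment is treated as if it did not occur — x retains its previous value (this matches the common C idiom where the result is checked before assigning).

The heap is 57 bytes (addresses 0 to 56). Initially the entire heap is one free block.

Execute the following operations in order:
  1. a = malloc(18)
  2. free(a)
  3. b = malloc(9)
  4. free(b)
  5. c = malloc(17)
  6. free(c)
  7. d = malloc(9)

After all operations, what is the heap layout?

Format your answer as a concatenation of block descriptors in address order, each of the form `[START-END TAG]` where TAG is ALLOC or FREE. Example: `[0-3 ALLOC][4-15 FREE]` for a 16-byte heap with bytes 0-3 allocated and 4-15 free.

Answer: [0-8 ALLOC][9-56 FREE]

Derivation:
Op 1: a = malloc(18) -> a = 0; heap: [0-17 ALLOC][18-56 FREE]
Op 2: free(a) -> (freed a); heap: [0-56 FREE]
Op 3: b = malloc(9) -> b = 0; heap: [0-8 ALLOC][9-56 FREE]
Op 4: free(b) -> (freed b); heap: [0-56 FREE]
Op 5: c = malloc(17) -> c = 0; heap: [0-16 ALLOC][17-56 FREE]
Op 6: free(c) -> (freed c); heap: [0-56 FREE]
Op 7: d = malloc(9) -> d = 0; heap: [0-8 ALLOC][9-56 FREE]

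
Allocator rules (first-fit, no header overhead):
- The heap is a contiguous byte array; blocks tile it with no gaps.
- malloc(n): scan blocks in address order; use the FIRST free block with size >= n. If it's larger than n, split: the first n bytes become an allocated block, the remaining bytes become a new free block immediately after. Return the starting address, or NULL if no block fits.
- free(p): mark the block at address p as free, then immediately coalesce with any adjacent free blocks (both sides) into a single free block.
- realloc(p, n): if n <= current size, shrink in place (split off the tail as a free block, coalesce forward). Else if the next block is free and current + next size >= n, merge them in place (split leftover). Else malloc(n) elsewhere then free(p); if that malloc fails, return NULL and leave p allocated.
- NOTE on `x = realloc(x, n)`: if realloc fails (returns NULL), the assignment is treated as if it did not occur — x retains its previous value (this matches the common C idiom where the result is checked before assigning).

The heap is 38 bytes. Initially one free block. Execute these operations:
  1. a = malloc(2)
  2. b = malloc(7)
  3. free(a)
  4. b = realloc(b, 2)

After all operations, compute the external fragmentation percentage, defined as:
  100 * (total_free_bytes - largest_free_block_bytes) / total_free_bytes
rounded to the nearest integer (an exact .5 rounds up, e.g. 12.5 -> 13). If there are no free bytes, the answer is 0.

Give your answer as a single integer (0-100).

Op 1: a = malloc(2) -> a = 0; heap: [0-1 ALLOC][2-37 FREE]
Op 2: b = malloc(7) -> b = 2; heap: [0-1 ALLOC][2-8 ALLOC][9-37 FREE]
Op 3: free(a) -> (freed a); heap: [0-1 FREE][2-8 ALLOC][9-37 FREE]
Op 4: b = realloc(b, 2) -> b = 2; heap: [0-1 FREE][2-3 ALLOC][4-37 FREE]
Free blocks: [2 34] total_free=36 largest=34 -> 100*(36-34)/36 = 200/36 ≈ 5.556 -> rounds to 6

Answer: 6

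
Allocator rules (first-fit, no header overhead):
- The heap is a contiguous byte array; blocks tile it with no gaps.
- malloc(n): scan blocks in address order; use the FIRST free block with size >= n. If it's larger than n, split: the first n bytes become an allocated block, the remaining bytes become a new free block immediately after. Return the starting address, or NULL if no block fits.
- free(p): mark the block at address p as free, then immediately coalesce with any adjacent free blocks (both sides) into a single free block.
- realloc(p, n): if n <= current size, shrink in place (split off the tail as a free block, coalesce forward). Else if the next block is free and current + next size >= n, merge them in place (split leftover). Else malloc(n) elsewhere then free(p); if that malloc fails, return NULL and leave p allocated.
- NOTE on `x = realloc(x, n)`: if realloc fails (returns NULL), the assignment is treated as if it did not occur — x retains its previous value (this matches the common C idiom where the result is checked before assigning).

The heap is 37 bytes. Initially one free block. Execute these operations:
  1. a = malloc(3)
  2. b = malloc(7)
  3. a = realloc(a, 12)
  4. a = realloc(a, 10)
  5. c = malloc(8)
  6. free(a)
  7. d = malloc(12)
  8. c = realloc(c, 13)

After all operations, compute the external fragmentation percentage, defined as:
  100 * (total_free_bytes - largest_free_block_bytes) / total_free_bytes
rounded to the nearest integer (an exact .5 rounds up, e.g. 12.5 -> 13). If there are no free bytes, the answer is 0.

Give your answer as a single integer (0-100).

Op 1: a = malloc(3) -> a = 0; heap: [0-2 ALLOC][3-36 FREE]
Op 2: b = malloc(7) -> b = 3; heap: [0-2 ALLOC][3-9 ALLOC][10-36 FREE]
Op 3: a = realloc(a, 12) -> a = 10; heap: [0-2 FREE][3-9 ALLOC][10-21 ALLOC][22-36 FREE]
Op 4: a = realloc(a, 10) -> a = 10; heap: [0-2 FREE][3-9 ALLOC][10-19 ALLOC][20-36 FREE]
Op 5: c = malloc(8) -> c = 20; heap: [0-2 FREE][3-9 ALLOC][10-19 ALLOC][20-27 ALLOC][28-36 FREE]
Op 6: free(a) -> (freed a); heap: [0-2 FREE][3-9 ALLOC][10-19 FREE][20-27 ALLOC][28-36 FREE]
Op 7: d = malloc(12) -> d = NULL; heap: [0-2 FREE][3-9 ALLOC][10-19 FREE][20-27 ALLOC][28-36 FREE]
Op 8: c = realloc(c, 13) -> c = 20; heap: [0-2 FREE][3-9 ALLOC][10-19 FREE][20-32 ALLOC][33-36 FREE]
Free blocks: [3 10 4] total_free=17 largest=10 -> 100*(17-10)/17 = 700/17 ≈ 41.176 -> rounds to 41

Answer: 41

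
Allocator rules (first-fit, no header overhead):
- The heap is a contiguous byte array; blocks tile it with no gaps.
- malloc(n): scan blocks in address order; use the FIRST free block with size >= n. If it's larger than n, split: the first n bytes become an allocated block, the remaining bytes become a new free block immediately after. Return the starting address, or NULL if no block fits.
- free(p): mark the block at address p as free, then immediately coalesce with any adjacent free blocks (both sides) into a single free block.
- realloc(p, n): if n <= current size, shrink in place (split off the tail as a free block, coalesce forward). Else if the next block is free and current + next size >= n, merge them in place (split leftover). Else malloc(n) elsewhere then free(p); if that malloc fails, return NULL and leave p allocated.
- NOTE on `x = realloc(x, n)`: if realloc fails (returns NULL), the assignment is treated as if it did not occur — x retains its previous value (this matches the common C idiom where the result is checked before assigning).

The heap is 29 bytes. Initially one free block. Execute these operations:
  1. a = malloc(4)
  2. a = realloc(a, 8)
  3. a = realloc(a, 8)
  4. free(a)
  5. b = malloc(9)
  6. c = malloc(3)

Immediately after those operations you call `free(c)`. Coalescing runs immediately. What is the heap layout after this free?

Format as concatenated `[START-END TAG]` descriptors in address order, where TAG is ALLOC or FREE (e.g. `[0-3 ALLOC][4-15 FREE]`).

Op 1: a = malloc(4) -> a = 0; heap: [0-3 ALLOC][4-28 FREE]
Op 2: a = realloc(a, 8) -> a = 0; heap: [0-7 ALLOC][8-28 FREE]
Op 3: a = realloc(a, 8) -> a = 0; heap: [0-7 ALLOC][8-28 FREE]
Op 4: free(a) -> (freed a); heap: [0-28 FREE]
Op 5: b = malloc(9) -> b = 0; heap: [0-8 ALLOC][9-28 FREE]
Op 6: c = malloc(3) -> c = 9; heap: [0-8 ALLOC][9-11 ALLOC][12-28 FREE]
free(c): c = 9 -> block [9-11 ALLOC]; mark free, coalesce with adjacent free neighbors -> [0-8 ALLOC][9-28 FREE]

Answer: [0-8 ALLOC][9-28 FREE]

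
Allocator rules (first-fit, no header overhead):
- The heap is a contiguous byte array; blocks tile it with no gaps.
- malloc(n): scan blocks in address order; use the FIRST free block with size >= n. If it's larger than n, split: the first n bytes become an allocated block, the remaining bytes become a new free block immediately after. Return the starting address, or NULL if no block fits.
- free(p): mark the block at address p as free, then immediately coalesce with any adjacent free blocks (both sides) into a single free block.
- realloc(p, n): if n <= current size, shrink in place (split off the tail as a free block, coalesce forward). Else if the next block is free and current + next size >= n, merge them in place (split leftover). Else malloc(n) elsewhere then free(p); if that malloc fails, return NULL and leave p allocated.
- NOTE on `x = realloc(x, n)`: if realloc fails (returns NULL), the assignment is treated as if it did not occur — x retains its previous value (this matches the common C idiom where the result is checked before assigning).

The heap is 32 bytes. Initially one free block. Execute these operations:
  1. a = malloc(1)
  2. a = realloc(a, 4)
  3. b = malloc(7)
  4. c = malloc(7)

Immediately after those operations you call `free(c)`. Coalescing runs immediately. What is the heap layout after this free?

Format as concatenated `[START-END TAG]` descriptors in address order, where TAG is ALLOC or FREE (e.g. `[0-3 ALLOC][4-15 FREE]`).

Op 1: a = malloc(1) -> a = 0; heap: [0-0 ALLOC][1-31 FREE]
Op 2: a = realloc(a, 4) -> a = 0; heap: [0-3 ALLOC][4-31 FREE]
Op 3: b = malloc(7) -> b = 4; heap: [0-3 ALLOC][4-10 ALLOC][11-31 FREE]
Op 4: c = malloc(7) -> c = 11; heap: [0-3 ALLOC][4-10 ALLOC][11-17 ALLOC][18-31 FREE]
free(c): c = 11 -> block [11-17 ALLOC]; mark free, coalesce with adjacent free neighbors -> [0-3 ALLOC][4-10 ALLOC][11-31 FREE]

Answer: [0-3 ALLOC][4-10 ALLOC][11-31 FREE]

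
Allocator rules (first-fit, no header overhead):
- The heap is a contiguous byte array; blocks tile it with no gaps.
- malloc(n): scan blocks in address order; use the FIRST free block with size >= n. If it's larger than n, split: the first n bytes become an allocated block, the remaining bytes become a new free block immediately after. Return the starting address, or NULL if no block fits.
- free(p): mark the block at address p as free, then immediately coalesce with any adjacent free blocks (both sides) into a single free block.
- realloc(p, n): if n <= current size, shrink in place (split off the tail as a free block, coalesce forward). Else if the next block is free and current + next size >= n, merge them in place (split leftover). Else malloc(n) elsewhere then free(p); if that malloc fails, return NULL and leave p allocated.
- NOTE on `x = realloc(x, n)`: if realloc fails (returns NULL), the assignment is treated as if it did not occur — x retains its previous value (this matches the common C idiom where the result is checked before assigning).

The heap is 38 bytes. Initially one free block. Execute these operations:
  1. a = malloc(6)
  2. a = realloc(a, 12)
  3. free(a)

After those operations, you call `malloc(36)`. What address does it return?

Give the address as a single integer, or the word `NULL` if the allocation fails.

Op 1: a = malloc(6) -> a = 0; heap: [0-5 ALLOC][6-37 FREE]
Op 2: a = realloc(a, 12) -> a = 0; heap: [0-11 ALLOC][12-37 FREE]
Op 3: free(a) -> (freed a); heap: [0-37 FREE]
malloc(36): first-fit scan over [0-37 FREE] -> 0

Answer: 0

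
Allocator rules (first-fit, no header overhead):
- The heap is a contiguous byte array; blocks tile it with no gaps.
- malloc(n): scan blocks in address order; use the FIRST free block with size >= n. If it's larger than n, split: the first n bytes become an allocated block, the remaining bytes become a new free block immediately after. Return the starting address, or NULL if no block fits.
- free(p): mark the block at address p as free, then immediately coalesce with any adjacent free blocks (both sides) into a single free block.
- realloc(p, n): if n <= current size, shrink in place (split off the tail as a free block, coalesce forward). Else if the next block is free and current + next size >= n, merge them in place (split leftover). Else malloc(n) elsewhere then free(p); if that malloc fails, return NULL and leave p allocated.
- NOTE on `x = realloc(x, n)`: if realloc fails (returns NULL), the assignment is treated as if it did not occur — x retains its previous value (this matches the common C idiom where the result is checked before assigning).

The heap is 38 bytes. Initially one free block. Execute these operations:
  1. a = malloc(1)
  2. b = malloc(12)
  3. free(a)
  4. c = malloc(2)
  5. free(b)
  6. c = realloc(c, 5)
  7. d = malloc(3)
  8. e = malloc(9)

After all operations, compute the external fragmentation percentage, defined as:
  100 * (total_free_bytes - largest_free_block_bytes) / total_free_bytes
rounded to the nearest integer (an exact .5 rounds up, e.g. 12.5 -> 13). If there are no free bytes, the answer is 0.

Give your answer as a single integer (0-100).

Answer: 5

Derivation:
Op 1: a = malloc(1) -> a = 0; heap: [0-0 ALLOC][1-37 FREE]
Op 2: b = malloc(12) -> b = 1; heap: [0-0 ALLOC][1-12 ALLOC][13-37 FREE]
Op 3: free(a) -> (freed a); heap: [0-0 FREE][1-12 ALLOC][13-37 FREE]
Op 4: c = malloc(2) -> c = 13; heap: [0-0 FREE][1-12 ALLOC][13-14 ALLOC][15-37 FREE]
Op 5: free(b) -> (freed b); heap: [0-12 FREE][13-14 ALLOC][15-37 FREE]
Op 6: c = realloc(c, 5) -> c = 13; heap: [0-12 FREE][13-17 ALLOC][18-37 FREE]
Op 7: d = malloc(3) -> d = 0; heap: [0-2 ALLOC][3-12 FREE][13-17 ALLOC][18-37 FREE]
Op 8: e = malloc(9) -> e = 3; heap: [0-2 ALLOC][3-11 ALLOC][12-12 FREE][13-17 ALLOC][18-37 FREE]
Free blocks: [1 20] total_free=21 largest=20 -> 100*(21-20)/21 = 100/21 ≈ 4.762 -> rounds to 5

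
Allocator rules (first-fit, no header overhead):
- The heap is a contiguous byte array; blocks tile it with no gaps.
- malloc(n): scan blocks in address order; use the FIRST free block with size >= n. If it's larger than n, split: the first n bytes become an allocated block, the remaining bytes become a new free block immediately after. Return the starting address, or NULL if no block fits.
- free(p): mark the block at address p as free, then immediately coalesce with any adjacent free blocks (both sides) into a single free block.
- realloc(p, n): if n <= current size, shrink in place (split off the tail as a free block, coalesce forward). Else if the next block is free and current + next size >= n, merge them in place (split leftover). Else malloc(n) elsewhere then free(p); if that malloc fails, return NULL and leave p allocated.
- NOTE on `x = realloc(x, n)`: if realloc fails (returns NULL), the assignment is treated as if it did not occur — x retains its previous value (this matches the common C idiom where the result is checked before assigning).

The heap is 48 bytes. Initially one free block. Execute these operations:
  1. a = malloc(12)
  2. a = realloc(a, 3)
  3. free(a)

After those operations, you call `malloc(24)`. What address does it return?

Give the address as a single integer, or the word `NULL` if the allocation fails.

Op 1: a = malloc(12) -> a = 0; heap: [0-11 ALLOC][12-47 FREE]
Op 2: a = realloc(a, 3) -> a = 0; heap: [0-2 ALLOC][3-47 FREE]
Op 3: free(a) -> (freed a); heap: [0-47 FREE]
malloc(24): first-fit scan over [0-47 FREE] -> 0

Answer: 0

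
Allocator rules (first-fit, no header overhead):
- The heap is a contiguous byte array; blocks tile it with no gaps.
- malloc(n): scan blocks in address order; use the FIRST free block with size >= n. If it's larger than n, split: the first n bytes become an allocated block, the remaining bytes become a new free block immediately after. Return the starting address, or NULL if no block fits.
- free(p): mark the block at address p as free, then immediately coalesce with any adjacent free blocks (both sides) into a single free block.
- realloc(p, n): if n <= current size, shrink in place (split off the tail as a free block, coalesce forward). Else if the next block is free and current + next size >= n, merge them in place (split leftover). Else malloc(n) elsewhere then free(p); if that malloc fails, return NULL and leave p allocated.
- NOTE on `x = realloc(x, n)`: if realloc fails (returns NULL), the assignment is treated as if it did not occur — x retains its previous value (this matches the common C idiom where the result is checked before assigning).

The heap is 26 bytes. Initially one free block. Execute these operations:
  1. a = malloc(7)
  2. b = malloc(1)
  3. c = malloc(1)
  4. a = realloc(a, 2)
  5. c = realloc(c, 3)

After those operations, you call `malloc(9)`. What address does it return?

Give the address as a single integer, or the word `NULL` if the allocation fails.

Op 1: a = malloc(7) -> a = 0; heap: [0-6 ALLOC][7-25 FREE]
Op 2: b = malloc(1) -> b = 7; heap: [0-6 ALLOC][7-7 ALLOC][8-25 FREE]
Op 3: c = malloc(1) -> c = 8; heap: [0-6 ALLOC][7-7 ALLOC][8-8 ALLOC][9-25 FREE]
Op 4: a = realloc(a, 2) -> a = 0; heap: [0-1 ALLOC][2-6 FREE][7-7 ALLOC][8-8 ALLOC][9-25 FREE]
Op 5: c = realloc(c, 3) -> c = 8; heap: [0-1 ALLOC][2-6 FREE][7-7 ALLOC][8-10 ALLOC][11-25 FREE]
malloc(9): first-fit scan over [0-1 ALLOC][2-6 FREE][7-7 ALLOC][8-10 ALLOC][11-25 FREE] -> 11

Answer: 11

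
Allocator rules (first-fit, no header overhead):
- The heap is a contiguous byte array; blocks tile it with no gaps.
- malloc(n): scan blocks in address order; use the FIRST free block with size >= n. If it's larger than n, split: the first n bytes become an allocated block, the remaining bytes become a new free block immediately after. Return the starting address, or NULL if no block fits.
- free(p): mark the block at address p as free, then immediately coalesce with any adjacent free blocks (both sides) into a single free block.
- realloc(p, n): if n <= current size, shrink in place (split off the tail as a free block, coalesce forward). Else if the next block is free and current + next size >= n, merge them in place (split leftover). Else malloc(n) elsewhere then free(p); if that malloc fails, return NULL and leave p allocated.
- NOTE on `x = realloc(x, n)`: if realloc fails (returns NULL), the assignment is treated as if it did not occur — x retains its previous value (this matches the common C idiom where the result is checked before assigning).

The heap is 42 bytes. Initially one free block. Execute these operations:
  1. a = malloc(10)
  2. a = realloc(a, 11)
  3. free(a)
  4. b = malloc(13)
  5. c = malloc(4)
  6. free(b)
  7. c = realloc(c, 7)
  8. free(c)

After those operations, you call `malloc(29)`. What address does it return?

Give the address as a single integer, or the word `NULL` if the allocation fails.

Op 1: a = malloc(10) -> a = 0; heap: [0-9 ALLOC][10-41 FREE]
Op 2: a = realloc(a, 11) -> a = 0; heap: [0-10 ALLOC][11-41 FREE]
Op 3: free(a) -> (freed a); heap: [0-41 FREE]
Op 4: b = malloc(13) -> b = 0; heap: [0-12 ALLOC][13-41 FREE]
Op 5: c = malloc(4) -> c = 13; heap: [0-12 ALLOC][13-16 ALLOC][17-41 FREE]
Op 6: free(b) -> (freed b); heap: [0-12 FREE][13-16 ALLOC][17-41 FREE]
Op 7: c = realloc(c, 7) -> c = 13; heap: [0-12 FREE][13-19 ALLOC][20-41 FREE]
Op 8: free(c) -> (freed c); heap: [0-41 FREE]
malloc(29): first-fit scan over [0-41 FREE] -> 0

Answer: 0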